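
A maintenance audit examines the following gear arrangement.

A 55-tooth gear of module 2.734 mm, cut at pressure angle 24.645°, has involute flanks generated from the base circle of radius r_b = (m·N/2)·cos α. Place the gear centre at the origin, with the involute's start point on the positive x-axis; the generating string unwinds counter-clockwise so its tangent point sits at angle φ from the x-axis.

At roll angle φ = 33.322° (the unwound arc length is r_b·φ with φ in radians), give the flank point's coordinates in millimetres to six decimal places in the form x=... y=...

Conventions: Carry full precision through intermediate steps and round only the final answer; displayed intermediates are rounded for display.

x=78.934118 y=4.331064

topology: single-mesh involute geometry — m = 2.734, N = 55
pitch radius r_p = m·N/2 = 2.734·55/2 = 75.185000
base radius r_b = r_p·cos α = 75.185000·cos 24.645° = 68.336314
roll angle φ = 33.322° = 0.58157861 rad
x = r_b·(cos φ + φ·sin φ) = 78.934118
y = r_b·(sin φ − φ·cos φ) = 4.331064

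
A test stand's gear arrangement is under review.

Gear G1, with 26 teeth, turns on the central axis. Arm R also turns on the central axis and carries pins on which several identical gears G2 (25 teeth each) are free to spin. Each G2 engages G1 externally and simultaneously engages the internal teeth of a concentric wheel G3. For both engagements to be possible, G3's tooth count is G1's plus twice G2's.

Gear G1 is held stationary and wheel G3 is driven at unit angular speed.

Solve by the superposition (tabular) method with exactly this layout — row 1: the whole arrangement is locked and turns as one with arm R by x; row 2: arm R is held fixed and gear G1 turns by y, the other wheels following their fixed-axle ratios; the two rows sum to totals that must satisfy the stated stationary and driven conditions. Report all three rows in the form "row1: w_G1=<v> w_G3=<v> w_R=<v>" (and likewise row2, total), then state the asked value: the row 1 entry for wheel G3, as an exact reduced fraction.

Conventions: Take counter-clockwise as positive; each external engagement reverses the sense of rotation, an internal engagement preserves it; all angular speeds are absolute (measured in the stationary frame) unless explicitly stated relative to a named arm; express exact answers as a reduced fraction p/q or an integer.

planetary set (26T centre, 25T on arm, 76T internal) — Willis relation
superposition row 1 [locked train]: every member turns x
superposition row 2 [arm held]: sun y, ring −(26/76)·y, arm 0
boundary: total ω_sun = x + y = 0 and total ω_ring = x − (26/76)·y = 1  ⇒  y = -38/51, x = 38/51
row 2 ring = −(26/76)·(-38/51) = 13/51
totals (row 1 + row 2): sun 38/51 + (-38/51) = 0, ring 38/51 + 13/51 = 1, arm 38/51 + 0 = 38/51
asked cell (row1, ring) = 38/51

row1: w_G1=38/51 w_G3=38/51 w_R=38/51
row2: w_G1=-38/51 w_G3=13/51 w_R=0
total: w_G1=0 w_G3=1 w_R=38/51
asked value: 38/51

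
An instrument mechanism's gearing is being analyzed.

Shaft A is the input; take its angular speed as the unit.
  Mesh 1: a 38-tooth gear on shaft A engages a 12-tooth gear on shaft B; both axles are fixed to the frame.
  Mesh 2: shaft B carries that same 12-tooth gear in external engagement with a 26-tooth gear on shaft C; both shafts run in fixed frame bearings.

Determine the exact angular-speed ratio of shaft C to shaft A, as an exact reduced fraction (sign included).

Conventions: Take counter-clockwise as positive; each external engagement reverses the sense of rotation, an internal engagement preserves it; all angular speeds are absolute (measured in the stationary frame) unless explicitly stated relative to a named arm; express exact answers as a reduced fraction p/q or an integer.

19/13

class = fixed-axis compound train [2 meshes; 2 ratios multiply, 2 sense flips]
mesh 1 [38T→12T]: running ratio 19/6, sense −
mesh 2 [12T→26T]: running ratio 19/13, sense +
ω_out/ω_in = 19/13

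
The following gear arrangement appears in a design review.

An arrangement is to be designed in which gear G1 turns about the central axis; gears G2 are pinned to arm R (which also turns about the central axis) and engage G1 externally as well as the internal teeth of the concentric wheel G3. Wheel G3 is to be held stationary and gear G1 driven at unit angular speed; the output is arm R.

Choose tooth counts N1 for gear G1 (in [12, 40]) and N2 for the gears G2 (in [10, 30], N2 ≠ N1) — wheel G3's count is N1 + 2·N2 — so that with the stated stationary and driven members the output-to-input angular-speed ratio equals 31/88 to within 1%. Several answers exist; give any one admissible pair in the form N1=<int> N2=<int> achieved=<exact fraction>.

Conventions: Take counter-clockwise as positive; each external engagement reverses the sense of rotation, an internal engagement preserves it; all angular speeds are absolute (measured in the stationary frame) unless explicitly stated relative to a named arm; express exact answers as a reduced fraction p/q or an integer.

N1=31 N2=13 achieved=31/88

class = planetary set [ratio 31/88 wanted; Willis about the carrier]
Willis with ω_ring = 0: ω_arm/ω_sun = N1/(N1+N3); set equal to 31/88  ⇒  N3/N1 = 1/(31/88) − 1 = 57/31
N3 = N1 + 2·N2  ⇒  N2/N1 = (N3/N1 − 1)/2 = (57/31 − 1)/2 = 13/31
smallest multiple with N1 ≥ 12 and N2 ≥ 10: k = 1  ⇒  N1 = 1·31 = 31, N2 = 1·13 = 13 (N1 ≤ 40, N2 ≤ 30, N2 ≠ N1 ✓), N3 = 31 + 2·13 = 57
check: N1/(N1+N3) with N1 = 31, N3 = 57 gives 31/88; |achieved − target| = 0 ≤ 31/8800 ✓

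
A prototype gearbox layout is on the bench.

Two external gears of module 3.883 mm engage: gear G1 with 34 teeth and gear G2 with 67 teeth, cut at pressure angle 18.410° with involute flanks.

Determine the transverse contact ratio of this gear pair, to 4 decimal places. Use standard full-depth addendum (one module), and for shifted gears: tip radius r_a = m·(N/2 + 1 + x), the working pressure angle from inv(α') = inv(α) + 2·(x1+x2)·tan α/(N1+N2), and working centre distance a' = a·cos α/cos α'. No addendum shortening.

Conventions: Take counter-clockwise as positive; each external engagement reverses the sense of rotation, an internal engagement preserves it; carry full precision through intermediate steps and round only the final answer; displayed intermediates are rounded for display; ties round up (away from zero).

class = single-mesh tooth geometry [involute pair 34T × 67T, m = 3.883]
base radii: r_b1 = 62.632617, r_b2 = 123.423098
tip radii: r_a1 = 69.894000, r_a2 = 133.963500
no profile shift: α' = α, a' = a
action lengths: √(r_a1²−r_b1²) = 31.021389, √(r_a2²−r_b2²) = 52.086066
base pitch p_b = π·m·cos α = 11.574481
CR = (31.021389 + 52.086066 − 196.091500·sin 18.41000°)/11.574481 = 1.829792
contact ratio ≈ 1.8298

1.8298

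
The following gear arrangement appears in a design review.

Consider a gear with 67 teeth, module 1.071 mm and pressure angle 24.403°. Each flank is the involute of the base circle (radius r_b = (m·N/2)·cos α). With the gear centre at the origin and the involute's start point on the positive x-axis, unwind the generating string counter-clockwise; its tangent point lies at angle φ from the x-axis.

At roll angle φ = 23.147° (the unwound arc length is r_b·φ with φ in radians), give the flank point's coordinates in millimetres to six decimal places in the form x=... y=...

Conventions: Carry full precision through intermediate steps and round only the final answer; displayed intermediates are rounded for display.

class = single-mesh tooth geometry [base-circle involute, m = 1.071, 67T]
pitch radius r_p = m·N/2 = 1.071·67/2 = 35.878500
base radius r_b = r_p·cos α = 35.878500·cos 24.403° = 32.673188
roll angle φ = 23.147° = 0.40399136 rad
x = r_b·(cos φ + φ·sin φ) = 35.231659
y = r_b·(sin φ − φ·cos φ) = 0.706451

x=35.231659 y=0.706451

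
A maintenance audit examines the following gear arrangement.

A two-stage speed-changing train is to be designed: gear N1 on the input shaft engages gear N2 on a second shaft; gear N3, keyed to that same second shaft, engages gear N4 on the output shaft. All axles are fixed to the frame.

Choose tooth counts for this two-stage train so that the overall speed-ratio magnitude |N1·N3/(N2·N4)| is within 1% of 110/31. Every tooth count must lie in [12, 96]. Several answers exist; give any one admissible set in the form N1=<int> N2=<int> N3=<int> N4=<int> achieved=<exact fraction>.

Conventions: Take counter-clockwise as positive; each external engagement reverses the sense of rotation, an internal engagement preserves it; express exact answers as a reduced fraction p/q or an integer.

topology: fixed-axis compound train — 2 stages, target 110/31
target = 110/31 in lowest terms: an exact hit needs N1·N3 = k·110 and N2·N4 = k·31 for one integer k, every count in [12, 96]; additionally prefer no 1:1 stage (N1 ≠ N2, N3 ≠ N4)
k = 1…11: no 1:1-free in-range split of k·110 and k·31 into factor pairs; take k = 12
k = 12: N1·N3 = 1320 = 15·88, N2·N4 = 372 = 12·31
achieved = 15·88/(12·31) = 110/31; |achieved − target| = 0 ≤ 11/310 ✓

N1=15 N2=12 N3=88 N4=31 achieved=110/31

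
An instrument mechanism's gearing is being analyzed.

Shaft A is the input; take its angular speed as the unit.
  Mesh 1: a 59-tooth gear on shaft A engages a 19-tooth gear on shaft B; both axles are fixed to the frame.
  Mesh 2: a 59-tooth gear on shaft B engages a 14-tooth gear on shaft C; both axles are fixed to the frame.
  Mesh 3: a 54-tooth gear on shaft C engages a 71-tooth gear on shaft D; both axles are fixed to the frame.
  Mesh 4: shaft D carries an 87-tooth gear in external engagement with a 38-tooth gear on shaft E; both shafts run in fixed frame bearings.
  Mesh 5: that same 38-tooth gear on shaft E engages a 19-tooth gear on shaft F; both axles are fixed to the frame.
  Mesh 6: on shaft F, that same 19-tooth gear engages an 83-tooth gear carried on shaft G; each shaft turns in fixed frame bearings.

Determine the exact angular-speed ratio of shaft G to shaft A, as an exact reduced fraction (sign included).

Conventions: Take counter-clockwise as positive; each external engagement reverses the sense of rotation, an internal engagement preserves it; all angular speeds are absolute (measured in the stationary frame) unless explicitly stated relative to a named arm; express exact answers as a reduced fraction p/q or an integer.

class = fixed-axis compound train [6 meshes; 6 ratios multiply, 6 sense flips]
mesh 1 [59T→19T]: running ratio 59/19, sense −
mesh 2 [59T→14T]: running ratio 3481/266, sense +
mesh 3 [54T→71T]: running ratio 93987/9443, sense −
mesh 4 [87T→38T]: running ratio 8176869/358834, sense +
mesh 5 [38T→19T]: running ratio 8176869/179417, sense −
mesh 6 [19T→83T]: running ratio 8176869/783769, sense +
ω_out/ω_in = 8176869/783769

8176869/783769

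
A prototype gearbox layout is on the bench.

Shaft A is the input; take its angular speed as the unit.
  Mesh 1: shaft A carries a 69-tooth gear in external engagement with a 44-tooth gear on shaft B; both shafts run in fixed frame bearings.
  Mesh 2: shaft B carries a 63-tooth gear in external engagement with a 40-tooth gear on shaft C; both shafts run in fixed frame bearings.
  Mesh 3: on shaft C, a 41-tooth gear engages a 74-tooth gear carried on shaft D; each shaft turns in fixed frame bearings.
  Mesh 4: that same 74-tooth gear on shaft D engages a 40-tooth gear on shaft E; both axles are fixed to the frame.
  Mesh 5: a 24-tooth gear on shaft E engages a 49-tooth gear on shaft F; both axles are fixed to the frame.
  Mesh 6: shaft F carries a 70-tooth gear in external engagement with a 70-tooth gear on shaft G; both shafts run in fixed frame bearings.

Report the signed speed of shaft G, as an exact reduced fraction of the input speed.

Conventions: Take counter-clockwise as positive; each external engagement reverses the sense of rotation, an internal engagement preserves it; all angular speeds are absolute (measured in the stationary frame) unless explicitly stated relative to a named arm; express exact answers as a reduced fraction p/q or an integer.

6-mesh fixed-axis compound train (all bearings frame-fixed)
mesh 1 [69T→44T]: |ω|/ω_in = 1×69/44 = 69/44, sense flips to −
mesh 2 [63T→40T]: |ω|/ω_in = (69/44)×63/40 = 4347/1760, sense flips to +
mesh 3 [41T→74T]: |ω|/ω_in = (4347/1760)×41/74 = 178227/130240, sense flips to −
mesh 4 [74T→40T]: |ω|/ω_in = (178227/130240)×74/40 = 178227/70400, sense flips to +
mesh 5 [24T→49T]: |ω|/ω_in = (178227/70400)×24/49 = 76383/61600, sense flips to −
mesh 6 [70T→70T]: |ω|/ω_in = (76383/61600)×70/70 = 76383/61600, sense flips to +
signed output speed (× input speed) = 76383/61600

76383/61600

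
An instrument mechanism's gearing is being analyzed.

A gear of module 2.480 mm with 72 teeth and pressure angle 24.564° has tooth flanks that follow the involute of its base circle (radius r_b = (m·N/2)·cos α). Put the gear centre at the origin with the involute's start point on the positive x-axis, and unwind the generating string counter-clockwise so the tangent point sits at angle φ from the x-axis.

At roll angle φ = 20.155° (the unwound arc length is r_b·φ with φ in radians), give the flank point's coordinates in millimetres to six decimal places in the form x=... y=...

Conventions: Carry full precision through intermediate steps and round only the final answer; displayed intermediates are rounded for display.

x=86.069539 y=1.163674

class = single-mesh tooth geometry [base-circle involute, m = 2.480, 72T]
pitch radius r_p = m·N/2 = 2.480·72/2 = 89.280000
base radius r_b = r_p·cos α = 89.280000·cos 24.564° = 81.199936
roll angle φ = 20.155° = 0.35177111 rad
x = r_b·(cos φ + φ·sin φ) = 86.069539
y = r_b·(sin φ − φ·cos φ) = 1.163674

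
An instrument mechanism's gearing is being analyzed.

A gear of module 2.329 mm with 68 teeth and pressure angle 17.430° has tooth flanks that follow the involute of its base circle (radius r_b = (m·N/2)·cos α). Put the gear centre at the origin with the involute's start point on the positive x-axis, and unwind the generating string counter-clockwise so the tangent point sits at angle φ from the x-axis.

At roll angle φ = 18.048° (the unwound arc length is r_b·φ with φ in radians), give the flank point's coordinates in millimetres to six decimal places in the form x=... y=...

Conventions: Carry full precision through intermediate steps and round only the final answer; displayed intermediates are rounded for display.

x=79.205758 y=0.779323

single-mesh involute tooth geometry (68T wheel at module 2.329)
pitch radius r_p = m·N/2 = 2.329·68/2 = 79.186000
base radius r_b = r_p·cos α = 79.186000·cos 17.430° = 75.550066
roll angle φ = 18.048° = 0.31499702 rad
x = r_b·(cos φ + φ·sin φ) = 79.205758
y = r_b·(sin φ − φ·cos φ) = 0.779323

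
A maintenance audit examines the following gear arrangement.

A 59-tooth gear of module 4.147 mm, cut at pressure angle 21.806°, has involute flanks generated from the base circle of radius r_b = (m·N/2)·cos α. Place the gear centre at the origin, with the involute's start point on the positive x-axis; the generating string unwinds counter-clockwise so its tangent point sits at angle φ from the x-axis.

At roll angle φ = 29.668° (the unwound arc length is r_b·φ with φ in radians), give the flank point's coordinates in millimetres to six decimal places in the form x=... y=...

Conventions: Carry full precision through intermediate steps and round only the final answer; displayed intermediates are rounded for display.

single-mesh involute tooth geometry (59T wheel at module 4.147)
pitch radius r_p = m·N/2 = 4.147·59/2 = 122.336500
base radius r_b = r_p·cos α = 122.336500·cos 21.806° = 113.582948
roll angle φ = 29.668° = 0.51780428 rad
x = r_b·(cos φ + φ·sin φ) = 127.804382
y = r_b·(sin φ − φ·cos φ) = 5.116812

x=127.804382 y=5.116812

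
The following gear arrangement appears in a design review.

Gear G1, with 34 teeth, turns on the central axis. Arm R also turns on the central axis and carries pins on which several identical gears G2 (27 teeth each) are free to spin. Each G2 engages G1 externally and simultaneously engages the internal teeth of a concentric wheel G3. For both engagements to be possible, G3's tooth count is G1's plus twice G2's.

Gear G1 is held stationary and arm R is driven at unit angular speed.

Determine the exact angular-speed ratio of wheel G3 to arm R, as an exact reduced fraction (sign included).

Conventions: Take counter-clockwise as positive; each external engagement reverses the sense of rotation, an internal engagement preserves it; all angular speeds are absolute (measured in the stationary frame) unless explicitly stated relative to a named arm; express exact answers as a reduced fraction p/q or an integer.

61/44

recognized (axles ride arm R): planetary set, 34/27/88 teeth
ring teeth: 34 + 2·27 = 88
34(ω_sun−ω_arm) = −88(ω_ring−ω_arm),  ω_sun = 0, ω_arm = 1
ω_ring = 1 − (34/88)(0−1) = 61/44
ω_out/ω_in = 61/44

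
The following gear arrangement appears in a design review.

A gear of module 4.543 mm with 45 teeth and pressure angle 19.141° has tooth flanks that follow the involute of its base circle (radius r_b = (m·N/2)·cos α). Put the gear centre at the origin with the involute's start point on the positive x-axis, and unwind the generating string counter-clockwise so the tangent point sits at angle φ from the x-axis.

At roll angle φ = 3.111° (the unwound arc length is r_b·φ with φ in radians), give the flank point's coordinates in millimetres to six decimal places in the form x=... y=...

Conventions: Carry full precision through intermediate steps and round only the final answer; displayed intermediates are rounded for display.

x=96.708599 y=0.005151

single-mesh involute tooth geometry (45T wheel at module 4.543)
pitch radius r_p = m·N/2 = 4.543·45/2 = 102.217500
base radius r_b = r_p·cos α = 102.217500·cos 19.141° = 96.566356
roll angle φ = 3.111° = 0.05429719 rad
x = r_b·(cos φ + φ·sin φ) = 96.708599
y = r_b·(sin φ − φ·cos φ) = 0.005151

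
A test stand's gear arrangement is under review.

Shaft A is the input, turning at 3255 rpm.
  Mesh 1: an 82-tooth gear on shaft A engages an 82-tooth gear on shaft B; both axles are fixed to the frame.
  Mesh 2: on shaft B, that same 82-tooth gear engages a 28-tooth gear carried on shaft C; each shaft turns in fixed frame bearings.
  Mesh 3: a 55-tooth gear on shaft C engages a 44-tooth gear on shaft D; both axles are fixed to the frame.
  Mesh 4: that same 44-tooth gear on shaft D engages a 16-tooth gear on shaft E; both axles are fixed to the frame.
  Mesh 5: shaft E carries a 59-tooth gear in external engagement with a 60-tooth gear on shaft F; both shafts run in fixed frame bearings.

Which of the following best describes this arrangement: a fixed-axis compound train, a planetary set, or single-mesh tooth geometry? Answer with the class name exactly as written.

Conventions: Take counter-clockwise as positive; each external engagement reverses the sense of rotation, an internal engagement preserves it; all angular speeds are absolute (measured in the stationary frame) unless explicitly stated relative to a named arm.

fixed-axis compound train

topology: fixed-axis compound train — 5 meshes, A→F
classification: fixed-axis compound train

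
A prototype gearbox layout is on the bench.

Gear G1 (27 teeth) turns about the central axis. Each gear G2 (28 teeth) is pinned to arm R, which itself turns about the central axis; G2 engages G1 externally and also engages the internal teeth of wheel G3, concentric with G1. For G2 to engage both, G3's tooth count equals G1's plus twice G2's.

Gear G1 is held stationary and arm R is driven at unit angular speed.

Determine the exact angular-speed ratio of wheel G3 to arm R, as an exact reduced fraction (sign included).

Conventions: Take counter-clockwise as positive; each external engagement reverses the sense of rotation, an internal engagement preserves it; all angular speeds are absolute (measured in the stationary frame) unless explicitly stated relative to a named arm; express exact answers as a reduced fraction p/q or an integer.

110/83

planetary set (27T centre, 28T on arm, 83T internal) — Willis relation
ring teeth: 27 + 2·28 = 83
27(ω_sun−ω_arm) = −83(ω_ring−ω_arm),  ω_sun = 0, ω_arm = 1
ω_ring = 1 − (27/83)(0−1) = 110/83
ω_out/ω_in = 110/83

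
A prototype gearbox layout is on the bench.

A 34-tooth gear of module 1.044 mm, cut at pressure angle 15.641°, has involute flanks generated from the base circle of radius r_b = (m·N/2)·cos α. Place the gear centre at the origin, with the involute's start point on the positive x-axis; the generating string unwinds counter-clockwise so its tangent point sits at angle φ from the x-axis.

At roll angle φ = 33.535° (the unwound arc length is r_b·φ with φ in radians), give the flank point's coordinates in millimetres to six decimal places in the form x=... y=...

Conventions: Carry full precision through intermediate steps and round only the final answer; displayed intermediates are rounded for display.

x=19.772218 y=1.103613

single-mesh involute tooth geometry (34T wheel at module 1.044)
pitch radius r_p = m·N/2 = 1.044·34/2 = 17.748000
base radius r_b = r_p·cos α = 17.748000·cos 15.641° = 17.090790
roll angle φ = 33.535° = 0.58529616 rad
x = r_b·(cos φ + φ·sin φ) = 19.772218
y = r_b·(sin φ − φ·cos φ) = 1.103613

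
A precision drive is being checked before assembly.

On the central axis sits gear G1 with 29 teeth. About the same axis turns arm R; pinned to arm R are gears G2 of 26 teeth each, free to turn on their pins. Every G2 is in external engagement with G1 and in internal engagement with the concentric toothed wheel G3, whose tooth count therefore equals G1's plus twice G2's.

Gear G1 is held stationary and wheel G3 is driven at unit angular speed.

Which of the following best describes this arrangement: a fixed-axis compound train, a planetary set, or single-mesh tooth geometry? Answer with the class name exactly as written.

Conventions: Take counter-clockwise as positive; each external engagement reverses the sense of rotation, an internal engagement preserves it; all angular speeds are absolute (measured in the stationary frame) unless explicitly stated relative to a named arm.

planetary set

planetary set (29T centre, 26T on arm, 81T internal) — Willis relation
classification: planetary set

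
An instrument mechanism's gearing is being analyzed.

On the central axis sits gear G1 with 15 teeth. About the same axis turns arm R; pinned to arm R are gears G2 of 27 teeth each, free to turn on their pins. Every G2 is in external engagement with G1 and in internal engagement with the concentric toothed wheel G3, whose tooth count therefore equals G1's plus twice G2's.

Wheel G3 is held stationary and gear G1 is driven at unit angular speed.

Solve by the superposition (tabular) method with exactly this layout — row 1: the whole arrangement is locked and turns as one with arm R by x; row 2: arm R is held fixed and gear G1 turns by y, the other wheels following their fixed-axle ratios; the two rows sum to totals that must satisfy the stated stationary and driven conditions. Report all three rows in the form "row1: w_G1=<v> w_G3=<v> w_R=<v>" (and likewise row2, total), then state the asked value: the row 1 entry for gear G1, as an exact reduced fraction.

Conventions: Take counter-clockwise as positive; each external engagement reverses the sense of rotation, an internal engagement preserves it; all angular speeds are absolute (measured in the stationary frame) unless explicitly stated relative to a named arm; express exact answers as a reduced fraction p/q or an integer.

row1: w_G1=5/28 w_G3=5/28 w_R=5/28
row2: w_G1=23/28 w_G3=-5/28 w_R=0
total: w_G1=1 w_G3=0 w_R=5/28
asked value: 5/28

planetary set (15T centre, 27T on arm, 69T internal) — Willis relation
row 1: whole set turns with the arm by x
row 2 — arm fixed, fixed-axis ratios: sun y, ring −(15/69)·y, arm 0
boundary: total ω_ring = x − (15/69)·y = 0 and total ω_sun = x + y = 1  ⇒  y = 23/28, x = 5/28
row 2 ring = −(15/69)·23/28 = -5/28
totals (row 1 + row 2): sun 5/28 + 23/28 = 1, ring 5/28 + (-5/28) = 0, arm 5/28 + 0 = 5/28
asked cell (row1, sun) = 5/28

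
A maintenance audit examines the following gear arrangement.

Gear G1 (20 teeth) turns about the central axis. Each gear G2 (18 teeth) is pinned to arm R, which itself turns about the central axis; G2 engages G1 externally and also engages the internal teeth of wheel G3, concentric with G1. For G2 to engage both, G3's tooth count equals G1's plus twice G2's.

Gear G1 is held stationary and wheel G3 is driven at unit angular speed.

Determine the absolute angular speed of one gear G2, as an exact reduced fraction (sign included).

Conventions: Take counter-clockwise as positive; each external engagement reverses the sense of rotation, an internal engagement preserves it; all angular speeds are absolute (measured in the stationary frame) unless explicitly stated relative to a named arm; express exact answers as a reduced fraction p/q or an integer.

14/9

planetary set (20T centre, 18T on arm, 56T internal) — Willis relation
ring teeth: 20 + 2·18 = 56
20(ω_sun−ω_arm) = −56(ω_ring−ω_arm),  ω_sun = 0, ω_ring = 1
20(0−ω_arm) = −56(1−ω_arm)  ⇒  76·ω_arm = 56  ⇒  ω_arm = 14/19
sun–planet mesh: 20·(0−14/19) = −18·(ω_p−ω_arm)  ⇒  ω_p−ω_arm = 140/171
ω_p = 14/19 + 140/171 = 14/9
exact speed ratio = 14/9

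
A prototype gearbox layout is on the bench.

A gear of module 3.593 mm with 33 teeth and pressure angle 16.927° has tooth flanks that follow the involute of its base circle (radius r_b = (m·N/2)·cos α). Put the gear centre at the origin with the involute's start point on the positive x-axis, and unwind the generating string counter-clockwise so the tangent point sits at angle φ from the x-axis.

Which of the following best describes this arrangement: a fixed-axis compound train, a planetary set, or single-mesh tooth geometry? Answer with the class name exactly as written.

single-mesh tooth geometry

single-mesh involute tooth geometry (33T wheel at module 3.593)
classification: single-mesh tooth geometry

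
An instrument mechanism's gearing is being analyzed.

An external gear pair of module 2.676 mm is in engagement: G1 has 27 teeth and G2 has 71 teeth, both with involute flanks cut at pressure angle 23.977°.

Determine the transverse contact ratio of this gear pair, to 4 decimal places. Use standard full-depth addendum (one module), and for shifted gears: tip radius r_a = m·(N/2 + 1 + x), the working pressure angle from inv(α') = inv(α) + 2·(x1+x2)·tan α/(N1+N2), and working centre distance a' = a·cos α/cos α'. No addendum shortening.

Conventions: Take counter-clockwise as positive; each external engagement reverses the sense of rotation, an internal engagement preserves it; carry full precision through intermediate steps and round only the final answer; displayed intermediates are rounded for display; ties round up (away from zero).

1.5490

recognized (one external pair, fixed centres): single-mesh tooth geometry, m = 2.676, N1 = 27, N2 = 71
base radii: r_b1 = 33.008639, r_b2 = 86.800495
tip radii: r_a1 = 38.802000, r_a2 = 97.674000
no profile shift: α' = α, a' = a
action lengths: √(r_a1²−r_b1²) = 20.396690, √(r_a2²−r_b2²) = 44.787100
base pitch p_b = π·m·cos α = 7.681459
CR = (20.396690 + 44.787100 − 131.124000·sin 23.97700°)/7.681459 = 1.549047
contact ratio ≈ 1.5490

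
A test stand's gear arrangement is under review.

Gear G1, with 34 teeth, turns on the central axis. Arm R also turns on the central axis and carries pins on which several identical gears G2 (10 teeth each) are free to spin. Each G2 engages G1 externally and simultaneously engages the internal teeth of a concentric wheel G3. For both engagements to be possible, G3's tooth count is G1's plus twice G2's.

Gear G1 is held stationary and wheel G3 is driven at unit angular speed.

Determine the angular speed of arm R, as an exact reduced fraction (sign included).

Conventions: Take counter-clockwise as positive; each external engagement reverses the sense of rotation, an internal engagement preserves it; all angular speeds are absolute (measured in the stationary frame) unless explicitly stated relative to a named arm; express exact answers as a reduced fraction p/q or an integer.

planetary set (34T centre, 10T on arm, 54T internal) — Willis relation
ring teeth: 34 + 2·10 = 54
34(ω_sun−ω_arm) = −54(ω_ring−ω_arm),  ω_sun = 0, ω_ring = 1
34(0−ω_arm) = −54(1−ω_arm)  ⇒  88·ω_arm = 54  ⇒  ω_arm = 27/44
exact speed ratio = 27/44

27/44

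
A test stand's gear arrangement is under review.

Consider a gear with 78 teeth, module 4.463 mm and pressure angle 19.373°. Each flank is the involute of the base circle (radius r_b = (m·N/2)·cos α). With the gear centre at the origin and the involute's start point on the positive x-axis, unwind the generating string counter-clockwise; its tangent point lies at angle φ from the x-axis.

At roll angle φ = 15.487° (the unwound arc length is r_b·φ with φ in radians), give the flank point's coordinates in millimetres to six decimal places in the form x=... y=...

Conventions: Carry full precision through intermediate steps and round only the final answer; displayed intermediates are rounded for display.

x=170.091036 y=1.073036

class = single-mesh tooth geometry [base-circle involute, m = 4.463, 78T]
pitch radius r_p = m·N/2 = 4.463·78/2 = 174.057000
base radius r_b = r_p·cos α = 174.057000·cos 19.373° = 164.201733
roll angle φ = 15.487° = 0.27029914 rad
x = r_b·(cos φ + φ·sin φ) = 170.091036
y = r_b·(sin φ − φ·cos φ) = 1.073036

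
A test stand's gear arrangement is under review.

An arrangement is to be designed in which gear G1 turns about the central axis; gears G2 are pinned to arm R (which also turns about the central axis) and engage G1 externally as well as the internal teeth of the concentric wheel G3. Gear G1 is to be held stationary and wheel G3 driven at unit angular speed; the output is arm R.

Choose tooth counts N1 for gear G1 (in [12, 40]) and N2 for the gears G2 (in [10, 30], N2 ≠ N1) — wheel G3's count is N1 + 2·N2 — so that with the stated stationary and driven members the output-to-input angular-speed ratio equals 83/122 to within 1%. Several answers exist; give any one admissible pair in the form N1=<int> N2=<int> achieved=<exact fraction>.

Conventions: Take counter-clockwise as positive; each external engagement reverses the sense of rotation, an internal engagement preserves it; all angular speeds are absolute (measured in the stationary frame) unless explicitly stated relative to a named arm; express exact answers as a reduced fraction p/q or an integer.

N1=39 N2=22 achieved=83/122

design class (target 83/122): planetary set
Willis with ω_sun = 0: ω_arm/ω_ring = N3/(N1+N3); set equal to 83/122  ⇒  N3/N1 = (83/122)/(1 − 83/122) = 83/39
N3 = N1 + 2·N2  ⇒  N2/N1 = (N3/N1 − 1)/2 = (83/39 − 1)/2 = 22/39
smallest multiple with N1 ≥ 12 and N2 ≥ 10: k = 1  ⇒  N1 = 1·39 = 39, N2 = 1·22 = 22 (N1 ≤ 40, N2 ≤ 30, N2 ≠ N1 ✓), N3 = 39 + 2·22 = 83
check: N3/(N1+N3) with N1 = 39, N3 = 83 gives 83/122; |achieved − target| = 0 ≤ 83/12200 ✓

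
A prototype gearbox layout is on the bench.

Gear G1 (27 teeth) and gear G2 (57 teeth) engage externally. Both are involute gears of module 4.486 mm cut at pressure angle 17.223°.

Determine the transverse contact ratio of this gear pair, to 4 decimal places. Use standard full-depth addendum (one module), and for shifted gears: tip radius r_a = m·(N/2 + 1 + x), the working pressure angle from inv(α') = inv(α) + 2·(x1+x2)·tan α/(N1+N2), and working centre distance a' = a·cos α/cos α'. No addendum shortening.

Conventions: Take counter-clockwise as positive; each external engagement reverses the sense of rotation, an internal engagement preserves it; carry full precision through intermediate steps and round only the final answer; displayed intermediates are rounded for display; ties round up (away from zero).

single-mesh involute tooth geometry (27T engaging 57T at module 4.486)
base radii: r_b1 = 57.845419, r_b2 = 122.118108
tip radii: r_a1 = 65.047000, r_a2 = 132.337000
no profile shift: α' = α, a' = a
action lengths: √(r_a1²−r_b1²) = 29.749280, √(r_a2²−r_b2²) = 50.992641
base pitch p_b = π·m·cos α = 13.461240
CR = (29.749280 + 50.992641 − 188.412000·sin 17.22300°)/13.461240 = 1.853821
contact ratio ≈ 1.8538

1.8538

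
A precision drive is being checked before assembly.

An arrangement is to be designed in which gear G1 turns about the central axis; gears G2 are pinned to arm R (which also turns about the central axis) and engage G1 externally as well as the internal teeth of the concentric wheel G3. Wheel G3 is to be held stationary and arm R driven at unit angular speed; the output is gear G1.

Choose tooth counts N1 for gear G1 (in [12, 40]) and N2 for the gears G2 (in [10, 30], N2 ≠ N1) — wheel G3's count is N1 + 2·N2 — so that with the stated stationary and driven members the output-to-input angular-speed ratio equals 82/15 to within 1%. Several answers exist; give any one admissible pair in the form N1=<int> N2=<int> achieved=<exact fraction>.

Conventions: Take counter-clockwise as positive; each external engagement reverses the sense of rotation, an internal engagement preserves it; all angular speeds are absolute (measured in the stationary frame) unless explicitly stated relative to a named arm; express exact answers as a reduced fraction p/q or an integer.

topology: planetary set — design target 82/15, arm = carrier (Willis)
Willis with ω_ring = 0: ω_sun/ω_arm = (N1+N3)/N1; set equal to 82/15  ⇒  N3/N1 = 82/15 − 1 = 67/15
N3 = N1 + 2·N2  ⇒  N2/N1 = (N3/N1 − 1)/2 = (67/15 − 1)/2 = 26/15
smallest multiple with N1 ≥ 12 and N2 ≥ 10: k = 1  ⇒  N1 = 1·15 = 15, N2 = 1·26 = 26 (N1 ≤ 40, N2 ≤ 30, N2 ≠ N1 ✓), N3 = 15 + 2·26 = 67
check: (N1+N3)/N1 with N1 = 15, N3 = 67 gives 82/15; |achieved − target| = 0 ≤ 41/750 ✓

N1=15 N2=26 achieved=82/15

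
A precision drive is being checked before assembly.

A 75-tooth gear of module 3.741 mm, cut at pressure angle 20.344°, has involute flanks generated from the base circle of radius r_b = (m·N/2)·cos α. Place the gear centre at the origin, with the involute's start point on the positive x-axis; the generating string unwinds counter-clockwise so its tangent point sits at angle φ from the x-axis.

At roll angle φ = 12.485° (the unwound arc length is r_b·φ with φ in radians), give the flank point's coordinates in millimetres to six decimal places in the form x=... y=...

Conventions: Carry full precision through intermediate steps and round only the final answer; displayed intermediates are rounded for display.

x=134.622539 y=0.451502

class = single-mesh tooth geometry [base-circle involute, m = 3.741, 75T]
pitch radius r_p = m·N/2 = 3.741·75/2 = 140.287500
base radius r_b = r_p·cos α = 140.287500·cos 20.344° = 131.536679
roll angle φ = 12.485° = 0.21790436 rad
x = r_b·(cos φ + φ·sin φ) = 134.622539
y = r_b·(sin φ − φ·cos φ) = 0.451502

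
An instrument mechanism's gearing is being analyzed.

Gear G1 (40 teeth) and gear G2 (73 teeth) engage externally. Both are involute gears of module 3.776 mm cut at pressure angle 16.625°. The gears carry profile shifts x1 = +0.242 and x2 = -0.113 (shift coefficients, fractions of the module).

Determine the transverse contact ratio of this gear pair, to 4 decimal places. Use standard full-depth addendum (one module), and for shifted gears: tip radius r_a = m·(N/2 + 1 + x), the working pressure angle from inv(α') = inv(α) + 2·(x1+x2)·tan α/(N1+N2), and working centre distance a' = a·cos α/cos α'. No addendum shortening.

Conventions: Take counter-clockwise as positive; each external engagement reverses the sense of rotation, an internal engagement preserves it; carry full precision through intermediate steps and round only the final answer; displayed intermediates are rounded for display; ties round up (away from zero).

1.9173

class = single-mesh tooth geometry [involute pair 40T × 73T, m = 3.776]
base radii: r_b1 = 72.363100, r_b2 = 132.062657
tip radii: r_a1 = 80.209792, r_a2 = 141.173312
inv(α') = inv(16.625°) + 2·(+0.242-0.113)·tan α/(40+73) = 0.00910886  ⇒  α' = 17.05142°
a' = a·cos α / cos α' = 213.3440·cos 16.625°/cos 17.05142° = 213.825084
action lengths: √(r_a1²−r_b1²) = 34.600470, √(r_a2²−r_b2²) = 49.893472
base pitch p_b = π·m·cos α = 11.366769
CR = (34.600470 + 49.893472 − 213.825084·sin 17.05142°)/11.366769 = 1.917348
contact ratio ≈ 1.9173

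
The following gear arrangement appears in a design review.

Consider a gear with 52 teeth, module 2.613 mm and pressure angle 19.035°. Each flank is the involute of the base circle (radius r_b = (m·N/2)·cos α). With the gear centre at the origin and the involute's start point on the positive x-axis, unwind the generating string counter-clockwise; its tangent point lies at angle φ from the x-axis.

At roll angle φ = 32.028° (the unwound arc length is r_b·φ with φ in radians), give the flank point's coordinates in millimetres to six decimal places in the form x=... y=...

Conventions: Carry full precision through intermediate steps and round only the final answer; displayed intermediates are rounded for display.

x=73.486813 y=3.623764

single-mesh involute tooth geometry (52T wheel at module 2.613)
pitch radius r_p = m·N/2 = 2.613·52/2 = 67.938000
base radius r_b = r_p·cos α = 67.938000·cos 19.035° = 64.223118
roll angle φ = 32.028° = 0.55899405 rad
x = r_b·(cos φ + φ·sin φ) = 73.486813
y = r_b·(sin φ − φ·cos φ) = 3.623764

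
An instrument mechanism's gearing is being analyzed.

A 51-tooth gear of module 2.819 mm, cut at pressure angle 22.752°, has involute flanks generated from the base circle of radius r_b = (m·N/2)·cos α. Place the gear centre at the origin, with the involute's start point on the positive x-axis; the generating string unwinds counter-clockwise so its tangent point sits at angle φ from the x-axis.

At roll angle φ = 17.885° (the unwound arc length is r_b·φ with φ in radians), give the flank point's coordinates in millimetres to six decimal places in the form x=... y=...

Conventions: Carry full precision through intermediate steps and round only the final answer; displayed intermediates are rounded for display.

class = single-mesh tooth geometry [base-circle involute, m = 2.819, 51T]
pitch radius r_p = m·N/2 = 2.819·51/2 = 71.884500
base radius r_b = r_p·cos α = 71.884500·cos 22.752° = 66.290985
roll angle φ = 17.885° = 0.31215214 rad
x = r_b·(cos φ + φ·sin φ) = 69.442399
y = r_b·(sin φ − φ·cos φ) = 0.665571

x=69.442399 y=0.665571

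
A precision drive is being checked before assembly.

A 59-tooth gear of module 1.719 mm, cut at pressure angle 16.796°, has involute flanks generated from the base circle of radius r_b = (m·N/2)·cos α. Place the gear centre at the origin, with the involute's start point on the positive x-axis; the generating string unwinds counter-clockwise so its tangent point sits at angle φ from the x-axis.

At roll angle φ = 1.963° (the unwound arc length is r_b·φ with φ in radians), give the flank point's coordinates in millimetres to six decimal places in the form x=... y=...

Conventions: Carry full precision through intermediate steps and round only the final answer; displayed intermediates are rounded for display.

class = single-mesh tooth geometry [base-circle involute, m = 1.719, 59T]
pitch radius r_p = m·N/2 = 1.719·59/2 = 50.710500
base radius r_b = r_p·cos α = 50.710500·cos 16.796° = 48.547174
roll angle φ = 1.963° = 0.03426081 rad
x = r_b·(cos φ + φ·sin φ) = 48.575658
y = r_b·(sin φ − φ·cos φ) = 0.000651

x=48.575658 y=0.000651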